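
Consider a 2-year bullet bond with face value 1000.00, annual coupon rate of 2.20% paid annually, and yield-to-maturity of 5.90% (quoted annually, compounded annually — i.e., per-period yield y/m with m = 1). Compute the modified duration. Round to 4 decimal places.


Answer: Modified duration = 1.8675

Derivation:
Coupon per period c = face * coupon_rate / m = 22.000000
Periods per year m = 1; per-period yield y/m = 0.059000
Number of cashflows N = 2
Cashflows (t years, CF_t, discount factor 1/(1+y/m)^(m*t), PV):
  t = 1.0000: CF_t = 22.000000, DF = 0.944287, PV = 20.774315
  t = 2.0000: CF_t = 1022.000000, DF = 0.891678, PV = 911.294975
Price P = sum_t PV_t = 932.069291
First compute Macaulay numerator sum_t t * PV_t:
  t * PV_t at t = 1.0000: 20.774315
  t * PV_t at t = 2.0000: 1822.589950
Macaulay duration D = 1843.364266 / 932.069291 = 1.977712
Modified duration = D / (1 + y/m) = 1.977712 / (1 + 0.059000) = 1.867527


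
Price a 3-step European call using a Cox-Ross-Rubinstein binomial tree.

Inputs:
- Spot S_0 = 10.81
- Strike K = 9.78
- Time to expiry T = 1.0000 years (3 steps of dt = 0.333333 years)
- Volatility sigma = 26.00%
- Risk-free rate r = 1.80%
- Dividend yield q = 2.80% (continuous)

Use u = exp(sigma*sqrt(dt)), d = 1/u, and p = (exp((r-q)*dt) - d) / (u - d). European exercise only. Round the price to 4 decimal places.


dt = T/N = 0.333333
u = exp(sigma*sqrt(dt)) = 1.161963; d = 1/u = 0.860612
p = (exp((r-q)*dt) - d) / (u - d) = 0.451500
Discount per step: exp(-r*dt) = 0.994018
Stock lattice S(k, i) with i counting down-moves:
  k=0: S(0,0) = 10.8100
  k=1: S(1,0) = 12.5608; S(1,1) = 9.3032
  k=2: S(2,0) = 14.5952; S(2,1) = 10.8100; S(2,2) = 8.0065
  k=3: S(3,0) = 16.9591; S(3,1) = 12.5608; S(3,2) = 9.3032; S(3,3) = 6.8905
Terminal payoffs V(N, i) = max(S_T - K, 0):
  V(3,0) = 7.179105; V(3,1) = 2.780823; V(3,2) = 0.000000; V(3,3) = 0.000000
Backward induction: V(k, i) = exp(-r*dt) * [p * V(k+1, i) + (1-p) * V(k+1, i+1)].
  V(2,0) = exp(-r*dt) * [p*7.179105 + (1-p)*2.780823] = 4.738132
  V(2,1) = exp(-r*dt) * [p*2.780823 + (1-p)*0.000000] = 1.248030
  V(2,2) = exp(-r*dt) * [p*0.000000 + (1-p)*0.000000] = 0.000000
  V(1,0) = exp(-r*dt) * [p*4.738132 + (1-p)*1.248030] = 2.806918
  V(1,1) = exp(-r*dt) * [p*1.248030 + (1-p)*0.000000] = 0.560114
  V(0,0) = exp(-r*dt) * [p*2.806918 + (1-p)*0.560114] = 1.565126

Answer: Price = V(0,0) = 1.5651


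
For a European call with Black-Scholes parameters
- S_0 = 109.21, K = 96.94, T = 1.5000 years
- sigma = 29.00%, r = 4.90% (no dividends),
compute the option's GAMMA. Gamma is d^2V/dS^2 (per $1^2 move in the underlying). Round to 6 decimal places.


d1 = 0.7200807336; d2 = 0.3649047209
phi(d1) = 0.3078333651; exp(-qT) = 1.0000000000; exp(-rT) = 0.9291361458
Gamma = exp(-qT) * phi(d1) / (S * sigma * sqrt(T)) = 1.0000000000 * 0.3078333651 / (109.2100 * 0.2900 * 1.2247448714) = 0.007936

Answer: Gamma = 0.007936


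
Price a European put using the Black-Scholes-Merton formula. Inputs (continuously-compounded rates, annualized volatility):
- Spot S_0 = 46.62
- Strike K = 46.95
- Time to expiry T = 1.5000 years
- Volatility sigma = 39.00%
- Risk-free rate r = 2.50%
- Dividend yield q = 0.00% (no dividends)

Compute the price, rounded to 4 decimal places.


d1 = (ln(S/K) + (r - q + 0.5*sigma^2) * T) / (sigma * sqrt(T)) = 0.30256731
d2 = d1 - sigma * sqrt(T) = -0.17508319
exp(-rT) = 0.96319442; exp(-qT) = 1.00000000
P = K * exp(-rT) * N(-d2) - S_0 * exp(-qT) * N(-d1)
N(-d1) = 0.38110981; N(-d2) = 0.56949287
P = 46.9500 * 0.96319442 * 0.56949287 - 46.6200 * 1.00000000 * 0.38110981 = 7.9863

Answer: Price = 7.9863


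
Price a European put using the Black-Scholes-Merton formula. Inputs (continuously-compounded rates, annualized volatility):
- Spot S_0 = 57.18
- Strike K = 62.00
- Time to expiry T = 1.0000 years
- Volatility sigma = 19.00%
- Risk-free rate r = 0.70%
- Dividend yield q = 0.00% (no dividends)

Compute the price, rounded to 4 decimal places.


d1 = (ln(S/K) + (r - q + 0.5*sigma^2) * T) / (sigma * sqrt(T)) = -0.29410631
d2 = d1 - sigma * sqrt(T) = -0.48410631
exp(-rT) = 0.99302444; exp(-qT) = 1.00000000
P = K * exp(-rT) * N(-d2) - S_0 * exp(-qT) * N(-d1)
N(-d1) = 0.61566166; N(-d2) = 0.68584479
P = 62.0000 * 0.99302444 * 0.68584479 - 57.1800 * 1.00000000 * 0.61566166 = 7.0222

Answer: Price = 7.0222


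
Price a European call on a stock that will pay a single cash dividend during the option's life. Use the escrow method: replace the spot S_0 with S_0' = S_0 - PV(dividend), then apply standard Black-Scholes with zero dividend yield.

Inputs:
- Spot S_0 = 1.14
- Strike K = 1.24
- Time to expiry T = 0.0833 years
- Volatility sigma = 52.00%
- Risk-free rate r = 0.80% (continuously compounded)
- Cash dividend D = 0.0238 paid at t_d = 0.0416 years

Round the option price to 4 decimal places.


Answer: Price = 0.0253

Derivation:
PV(D) = D * exp(-r * t_d) = 0.0238 * 0.99966726 = 0.02379208
S_0' = S_0 - PV(D) = 1.1400 - 0.02379208 = 1.11620792
d1 = (ln(S_0'/K) + (r + sigma^2/2)*T) / (sigma*sqrt(T)) = -0.62130208
d2 = d1 - sigma*sqrt(T) = -0.77138313
exp(-rT) = 0.99933382
N(d1) = 0.26720044; N(d2) = 0.22023994
C = S_0' * N(d1) - K * exp(-rT) * N(d2) = 1.11620792 * 0.26720044 - 1.2400 * 0.99933382 * 0.22023994 = 0.0253


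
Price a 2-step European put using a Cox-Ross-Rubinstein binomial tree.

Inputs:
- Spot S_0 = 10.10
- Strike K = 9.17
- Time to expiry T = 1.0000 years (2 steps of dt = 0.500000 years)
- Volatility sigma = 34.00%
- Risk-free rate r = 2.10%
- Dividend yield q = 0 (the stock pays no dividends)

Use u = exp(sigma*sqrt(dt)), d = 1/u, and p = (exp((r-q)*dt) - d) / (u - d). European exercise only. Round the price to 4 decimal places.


Answer: Price = V(0,0) = 0.8294

Derivation:
dt = T/N = 0.500000
u = exp(sigma*sqrt(dt)) = 1.271778; d = 1/u = 0.786300
p = (exp((r-q)*dt) - d) / (u - d) = 0.461926
Discount per step: exp(-r*dt) = 0.989555
Stock lattice S(k, i) with i counting down-moves:
  k=0: S(0,0) = 10.1000
  k=1: S(1,0) = 12.8450; S(1,1) = 7.9416
  k=2: S(2,0) = 16.3359; S(2,1) = 10.1000; S(2,2) = 6.2445
Terminal payoffs V(N, i) = max(K - S_T, 0):
  V(2,0) = 0.000000; V(2,1) = 0.000000; V(2,2) = 2.925489
Backward induction: V(k, i) = exp(-r*dt) * [p * V(k+1, i) + (1-p) * V(k+1, i+1)].
  V(1,0) = exp(-r*dt) * [p*0.000000 + (1-p)*0.000000] = 0.000000
  V(1,1) = exp(-r*dt) * [p*0.000000 + (1-p)*2.925489] = 1.557688
  V(0,0) = exp(-r*dt) * [p*0.000000 + (1-p)*1.557688] = 0.829397


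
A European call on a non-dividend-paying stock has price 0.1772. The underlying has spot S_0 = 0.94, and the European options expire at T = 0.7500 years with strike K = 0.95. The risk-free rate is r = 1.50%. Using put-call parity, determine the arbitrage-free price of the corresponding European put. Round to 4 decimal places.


Put-call parity: C - P = S_0 * exp(-qT) - K * exp(-rT).
S_0 * exp(-qT) = 0.9400 * 1.00000000 = 0.94000000
K * exp(-rT) = 0.9500 * 0.98881304 = 0.93937239
P = C - S*exp(-qT) + K*exp(-rT)
P = 0.1772 - 0.94000000 + 0.93937239 = 0.1766

Answer: Put price = 0.1766


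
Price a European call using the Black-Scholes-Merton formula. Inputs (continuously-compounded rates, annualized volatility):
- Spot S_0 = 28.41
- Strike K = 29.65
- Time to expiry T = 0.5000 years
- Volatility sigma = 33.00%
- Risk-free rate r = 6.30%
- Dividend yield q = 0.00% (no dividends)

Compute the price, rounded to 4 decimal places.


Answer: Price = 2.4964

Derivation:
d1 = (ln(S/K) + (r - q + 0.5*sigma^2) * T) / (sigma * sqrt(T)) = 0.06858537
d2 = d1 - sigma * sqrt(T) = -0.16475986
exp(-rT) = 0.96899096; exp(-qT) = 1.00000000
C = S_0 * exp(-qT) * N(d1) - K * exp(-rT) * N(d2)
N(d1) = 0.52734017; N(d2) = 0.43456650
C = 28.4100 * 1.00000000 * 0.52734017 - 29.6500 * 0.96899096 * 0.43456650 = 2.4964


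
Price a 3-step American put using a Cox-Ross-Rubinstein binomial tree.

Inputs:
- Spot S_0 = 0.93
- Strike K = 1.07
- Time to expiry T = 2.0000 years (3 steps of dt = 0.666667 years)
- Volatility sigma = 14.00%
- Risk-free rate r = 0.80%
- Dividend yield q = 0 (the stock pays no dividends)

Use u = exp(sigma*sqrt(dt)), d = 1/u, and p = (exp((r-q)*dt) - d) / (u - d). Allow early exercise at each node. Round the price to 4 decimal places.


dt = T/N = 0.666667
u = exp(sigma*sqrt(dt)) = 1.121099; d = 1/u = 0.891982
p = (exp((r-q)*dt) - d) / (u - d) = 0.494794
Discount per step: exp(-r*dt) = 0.994681
Stock lattice S(k, i) with i counting down-moves:
  k=0: S(0,0) = 0.9300
  k=1: S(1,0) = 1.0426; S(1,1) = 0.8295
  k=2: S(2,0) = 1.1689; S(2,1) = 0.9300; S(2,2) = 0.7399
  k=3: S(3,0) = 1.3104; S(3,1) = 1.0426; S(3,2) = 0.8295; S(3,3) = 0.6600
Terminal payoffs V(N, i) = max(K - S_T, 0):
  V(3,0) = 0.000000; V(3,1) = 0.027378; V(3,2) = 0.240457; V(3,3) = 0.409989
Backward induction: V(k, i) = exp(-r*dt) * [p * V(k+1, i) + (1-p) * V(k+1, i+1)]; then take max(V_cont, immediate exercise) for American.
  V(2,0) = exp(-r*dt) * [p*0.000000 + (1-p)*0.027378] = 0.013758; exercise = 0.000000; V(2,0) = max -> 0.013758
  V(2,1) = exp(-r*dt) * [p*0.027378 + (1-p)*0.240457] = 0.134309; exercise = 0.140000; V(2,1) = max -> 0.140000
  V(2,2) = exp(-r*dt) * [p*0.240457 + (1-p)*0.409989] = 0.324371; exercise = 0.330063; V(2,2) = max -> 0.330063
  V(1,0) = exp(-r*dt) * [p*0.013758 + (1-p)*0.140000] = 0.077124; exercise = 0.027378; V(1,0) = max -> 0.077124
  V(1,1) = exp(-r*dt) * [p*0.140000 + (1-p)*0.330063] = 0.234765; exercise = 0.240457; V(1,1) = max -> 0.240457
  V(0,0) = exp(-r*dt) * [p*0.077124 + (1-p)*0.240457] = 0.158792; exercise = 0.140000; V(0,0) = max -> 0.158792

Answer: Price = V(0,0) = 0.1588


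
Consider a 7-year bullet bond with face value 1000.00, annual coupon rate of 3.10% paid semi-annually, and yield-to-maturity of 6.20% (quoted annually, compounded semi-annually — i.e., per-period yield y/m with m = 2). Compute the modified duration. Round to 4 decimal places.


Coupon per period c = face * coupon_rate / m = 15.500000
Periods per year m = 2; per-period yield y/m = 0.031000
Number of cashflows N = 14
Cashflows (t years, CF_t, discount factor 1/(1+y/m)^(m*t), PV):
  t = 0.5000: CF_t = 15.500000, DF = 0.969932, PV = 15.033948
  t = 1.0000: CF_t = 15.500000, DF = 0.940768, PV = 14.581908
  t = 1.5000: CF_t = 15.500000, DF = 0.912481, PV = 14.143461
  t = 2.0000: CF_t = 15.500000, DF = 0.885045, PV = 13.718197
  t = 2.5000: CF_t = 15.500000, DF = 0.858434, PV = 13.305720
  t = 3.0000: CF_t = 15.500000, DF = 0.832622, PV = 12.905645
  t = 3.5000: CF_t = 15.500000, DF = 0.807587, PV = 12.517599
  t = 4.0000: CF_t = 15.500000, DF = 0.783305, PV = 12.141221
  t = 4.5000: CF_t = 15.500000, DF = 0.759752, PV = 11.776160
  t = 5.0000: CF_t = 15.500000, DF = 0.736908, PV = 11.422076
  t = 5.5000: CF_t = 15.500000, DF = 0.714751, PV = 11.078638
  t = 6.0000: CF_t = 15.500000, DF = 0.693260, PV = 10.745527
  t = 6.5000: CF_t = 15.500000, DF = 0.672415, PV = 10.422432
  t = 7.0000: CF_t = 1015.500000, DF = 0.652197, PV = 662.305885
Price P = sum_t PV_t = 826.098417
First compute Macaulay numerator sum_t t * PV_t:
  t * PV_t at t = 0.5000: 7.516974
  t * PV_t at t = 1.0000: 14.581908
  t * PV_t at t = 1.5000: 21.215192
  t * PV_t at t = 2.0000: 27.436394
  t * PV_t at t = 2.5000: 33.264299
  t * PV_t at t = 3.0000: 38.716934
  t * PV_t at t = 3.5000: 43.811597
  t * PV_t at t = 4.0000: 48.564885
  t * PV_t at t = 4.5000: 52.992722
  t * PV_t at t = 5.0000: 57.110380
  t * PV_t at t = 5.5000: 60.932510
  t * PV_t at t = 6.0000: 64.473161
  t * PV_t at t = 6.5000: 67.745805
  t * PV_t at t = 7.0000: 4636.141192
Macaulay duration D = 5174.503954 / 826.098417 = 6.263786
Modified duration = D / (1 + y/m) = 6.263786 / (1 + 0.031000) = 6.075447

Answer: Modified duration = 6.0754


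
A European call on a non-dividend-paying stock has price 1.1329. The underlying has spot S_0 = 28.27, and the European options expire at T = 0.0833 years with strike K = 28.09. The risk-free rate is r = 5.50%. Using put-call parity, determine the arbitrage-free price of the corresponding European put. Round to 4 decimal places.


Answer: Put price = 0.8245

Derivation:
Put-call parity: C - P = S_0 * exp(-qT) - K * exp(-rT).
S_0 * exp(-qT) = 28.2700 * 1.00000000 = 28.27000000
K * exp(-rT) = 28.0900 * 0.99542898 = 27.96160002
P = C - S*exp(-qT) + K*exp(-rT)
P = 1.1329 - 28.27000000 + 27.96160002 = 0.8245


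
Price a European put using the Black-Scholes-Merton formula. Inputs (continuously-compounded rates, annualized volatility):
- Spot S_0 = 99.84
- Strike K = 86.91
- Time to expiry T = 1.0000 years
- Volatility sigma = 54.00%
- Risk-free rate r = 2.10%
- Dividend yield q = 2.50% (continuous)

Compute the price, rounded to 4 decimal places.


d1 = (ln(S/K) + (r - q + 0.5*sigma^2) * T) / (sigma * sqrt(T)) = 0.51943667
d2 = d1 - sigma * sqrt(T) = -0.02056333
exp(-rT) = 0.97921896; exp(-qT) = 0.97530991
P = K * exp(-rT) * N(-d2) - S_0 * exp(-qT) * N(-d1)
N(-d1) = 0.30172813; N(-d2) = 0.50820300
P = 86.9100 * 0.97921896 * 0.50820300 - 99.8400 * 0.97530991 * 0.30172813 = 13.8693

Answer: Price = 13.8693


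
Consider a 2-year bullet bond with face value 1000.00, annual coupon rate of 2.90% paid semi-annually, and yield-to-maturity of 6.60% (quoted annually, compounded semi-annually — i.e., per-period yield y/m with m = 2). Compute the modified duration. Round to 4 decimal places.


Answer: Modified duration = 1.8933

Derivation:
Coupon per period c = face * coupon_rate / m = 14.500000
Periods per year m = 2; per-period yield y/m = 0.033000
Number of cashflows N = 4
Cashflows (t years, CF_t, discount factor 1/(1+y/m)^(m*t), PV):
  t = 0.5000: CF_t = 14.500000, DF = 0.968054, PV = 14.036786
  t = 1.0000: CF_t = 14.500000, DF = 0.937129, PV = 13.588370
  t = 1.5000: CF_t = 14.500000, DF = 0.907192, PV = 13.154279
  t = 2.0000: CF_t = 1014.500000, DF = 0.878211, PV = 890.944734
Price P = sum_t PV_t = 931.724169
First compute Macaulay numerator sum_t t * PV_t:
  t * PV_t at t = 0.5000: 7.018393
  t * PV_t at t = 1.0000: 13.588370
  t * PV_t at t = 1.5000: 19.731418
  t * PV_t at t = 2.0000: 1781.889468
Macaulay duration D = 1822.227649 / 931.724169 = 1.955759
Modified duration = D / (1 + y/m) = 1.955759 / (1 + 0.033000) = 1.893280


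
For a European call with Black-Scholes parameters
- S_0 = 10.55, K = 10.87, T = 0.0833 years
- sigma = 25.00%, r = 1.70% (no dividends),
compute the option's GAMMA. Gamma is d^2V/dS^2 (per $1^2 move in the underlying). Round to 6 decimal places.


Answer: Gamma = 0.491472

Derivation:
d1 = -0.3584207573; d2 = -0.4305751057
phi(d1) = 0.3741227777; exp(-qT) = 1.0000000000; exp(-rT) = 0.9985849022
Gamma = exp(-qT) * phi(d1) / (S * sigma * sqrt(T)) = 1.0000000000 * 0.3741227777 / (10.5500 * 0.2500 * 0.2886173938) = 0.491472


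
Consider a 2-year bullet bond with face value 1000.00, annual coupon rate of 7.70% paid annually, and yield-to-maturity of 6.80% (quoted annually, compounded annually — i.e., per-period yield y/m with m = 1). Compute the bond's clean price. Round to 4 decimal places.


Coupon per period c = face * coupon_rate / m = 77.000000
Periods per year m = 1; per-period yield y/m = 0.068000
Number of cashflows N = 2
Cashflows (t years, CF_t, discount factor 1/(1+y/m)^(m*t), PV):
  t = 1.0000: CF_t = 77.000000, DF = 0.936330, PV = 72.097378
  t = 2.0000: CF_t = 1077.000000, DF = 0.876713, PV = 944.220006
Price P = sum_t PV_t = 1016.317384

Answer: Price = 1016.3174


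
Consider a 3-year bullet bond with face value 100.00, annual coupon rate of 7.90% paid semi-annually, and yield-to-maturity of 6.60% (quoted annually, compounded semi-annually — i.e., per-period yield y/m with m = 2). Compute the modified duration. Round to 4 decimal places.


Coupon per period c = face * coupon_rate / m = 3.950000
Periods per year m = 2; per-period yield y/m = 0.033000
Number of cashflows N = 6
Cashflows (t years, CF_t, discount factor 1/(1+y/m)^(m*t), PV):
  t = 0.5000: CF_t = 3.950000, DF = 0.968054, PV = 3.823814
  t = 1.0000: CF_t = 3.950000, DF = 0.937129, PV = 3.701659
  t = 1.5000: CF_t = 3.950000, DF = 0.907192, PV = 3.583407
  t = 2.0000: CF_t = 3.950000, DF = 0.878211, PV = 3.468932
  t = 2.5000: CF_t = 3.950000, DF = 0.850156, PV = 3.358114
  t = 3.0000: CF_t = 103.950000, DF = 0.822997, PV = 85.550502
Price P = sum_t PV_t = 103.486429
First compute Macaulay numerator sum_t t * PV_t:
  t * PV_t at t = 0.5000: 1.911907
  t * PV_t at t = 1.0000: 3.701659
  t * PV_t at t = 1.5000: 5.375110
  t * PV_t at t = 2.0000: 6.937864
  t * PV_t at t = 2.5000: 8.395286
  t * PV_t at t = 3.0000: 256.651507
Macaulay duration D = 282.973335 / 103.486429 = 2.734400
Modified duration = D / (1 + y/m) = 2.734400 / (1 + 0.033000) = 2.647048

Answer: Modified duration = 2.6470


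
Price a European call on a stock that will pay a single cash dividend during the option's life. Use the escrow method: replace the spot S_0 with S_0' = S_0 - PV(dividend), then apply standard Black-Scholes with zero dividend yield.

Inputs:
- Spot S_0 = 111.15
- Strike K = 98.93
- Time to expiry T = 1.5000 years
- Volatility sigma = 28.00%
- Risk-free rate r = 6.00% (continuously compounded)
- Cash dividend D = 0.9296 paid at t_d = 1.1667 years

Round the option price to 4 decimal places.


PV(D) = D * exp(-r * t_d) = 0.9296 * 0.93239196 = 0.86675156
S_0' = S_0 - PV(D) = 111.1500 - 0.86675156 = 110.28324844
d1 = (ln(S_0'/K) + (r + sigma^2/2)*T) / (sigma*sqrt(T)) = 0.75070886
d2 = d1 - sigma*sqrt(T) = 0.40778030
exp(-rT) = 0.91393119
N(d1) = 0.77358606; N(d2) = 0.65828251
C = S_0' * N(d1) - K * exp(-rT) * N(d2) = 110.28324844 * 0.77358606 - 98.9300 * 0.91393119 * 0.65828251 = 25.7948

Answer: Price = 25.7948


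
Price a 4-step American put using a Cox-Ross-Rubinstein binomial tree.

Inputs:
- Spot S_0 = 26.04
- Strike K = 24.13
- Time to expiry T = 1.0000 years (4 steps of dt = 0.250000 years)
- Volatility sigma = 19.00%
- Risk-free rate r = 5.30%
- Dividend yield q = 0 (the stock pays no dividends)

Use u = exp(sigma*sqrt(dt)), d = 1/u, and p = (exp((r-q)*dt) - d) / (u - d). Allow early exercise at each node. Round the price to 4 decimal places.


Answer: Price = V(0,0) = 0.7847

Derivation:
dt = T/N = 0.250000
u = exp(sigma*sqrt(dt)) = 1.099659; d = 1/u = 0.909373
p = (exp((r-q)*dt) - d) / (u - d) = 0.546363
Discount per step: exp(-r*dt) = 0.986837
Stock lattice S(k, i) with i counting down-moves:
  k=0: S(0,0) = 26.0400
  k=1: S(1,0) = 28.6351; S(1,1) = 23.6801
  k=2: S(2,0) = 31.4889; S(2,1) = 26.0400; S(2,2) = 21.5340
  k=3: S(3,0) = 34.6270; S(3,1) = 28.6351; S(3,2) = 23.6801; S(3,3) = 19.5825
  k=4: S(4,0) = 38.0779; S(4,1) = 31.4889; S(4,2) = 26.0400; S(4,3) = 21.5340; S(4,4) = 17.8078
Terminal payoffs V(N, i) = max(K - S_T, 0):
  V(4,0) = 0.000000; V(4,1) = 0.000000; V(4,2) = 0.000000; V(4,3) = 2.595984; V(4,4) = 6.322249
Backward induction: V(k, i) = exp(-r*dt) * [p * V(k+1, i) + (1-p) * V(k+1, i+1)]; then take max(V_cont, immediate exercise) for American.
  V(3,0) = exp(-r*dt) * [p*0.000000 + (1-p)*0.000000] = 0.000000; exercise = 0.000000; V(3,0) = max -> 0.000000
  V(3,1) = exp(-r*dt) * [p*0.000000 + (1-p)*0.000000] = 0.000000; exercise = 0.000000; V(3,1) = max -> 0.000000
  V(3,2) = exp(-r*dt) * [p*0.000000 + (1-p)*2.595984] = 1.162133; exercise = 0.449929; V(3,2) = max -> 1.162133
  V(3,3) = exp(-r*dt) * [p*2.595984 + (1-p)*6.322249] = 4.229935; exercise = 4.547549; V(3,3) = max -> 4.547549
  V(2,0) = exp(-r*dt) * [p*0.000000 + (1-p)*0.000000] = 0.000000; exercise = 0.000000; V(2,0) = max -> 0.000000
  V(2,1) = exp(-r*dt) * [p*0.000000 + (1-p)*1.162133] = 0.520247; exercise = 0.000000; V(2,1) = max -> 0.520247
  V(2,2) = exp(-r*dt) * [p*1.162133 + (1-p)*4.547549] = 2.662371; exercise = 2.595984; V(2,2) = max -> 2.662371
  V(1,0) = exp(-r*dt) * [p*0.000000 + (1-p)*0.520247] = 0.232897; exercise = 0.000000; V(1,0) = max -> 0.232897
  V(1,1) = exp(-r*dt) * [p*0.520247 + (1-p)*2.662371] = 1.472355; exercise = 0.449929; V(1,1) = max -> 1.472355
  V(0,0) = exp(-r*dt) * [p*0.232897 + (1-p)*1.472355] = 0.784694; exercise = 0.000000; V(0,0) = max -> 0.784694


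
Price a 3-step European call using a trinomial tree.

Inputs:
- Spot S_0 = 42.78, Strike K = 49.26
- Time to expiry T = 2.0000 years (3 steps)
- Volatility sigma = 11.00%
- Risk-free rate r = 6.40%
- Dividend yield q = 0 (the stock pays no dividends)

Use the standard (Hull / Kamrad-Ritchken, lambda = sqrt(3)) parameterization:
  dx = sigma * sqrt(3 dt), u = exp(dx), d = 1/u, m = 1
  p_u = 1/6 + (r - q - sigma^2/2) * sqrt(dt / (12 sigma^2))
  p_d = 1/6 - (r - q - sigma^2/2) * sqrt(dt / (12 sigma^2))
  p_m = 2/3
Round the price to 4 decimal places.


Answer: Price = V(0,0) = 2.0226

Derivation:
dt = T/N = 0.666667; dx = sigma*sqrt(3*dt) = 0.155563
u = exp(dx) = 1.168316; d = 1/u = 0.855933
p_u = 0.290839, p_m = 0.666667, p_d = 0.042494
Discount per step: exp(-r*dt) = 0.958231
Stock lattice S(k, j) with j the centered position index:
  k=0: S(0,+0) = 42.7800
  k=1: S(1,-1) = 36.6168; S(1,+0) = 42.7800; S(1,+1) = 49.9806
  k=2: S(2,-2) = 31.3415; S(2,-1) = 36.6168; S(2,+0) = 42.7800; S(2,+1) = 49.9806; S(2,+2) = 58.3931
  k=3: S(3,-3) = 26.8262; S(3,-2) = 31.3415; S(3,-1) = 36.6168; S(3,+0) = 42.7800; S(3,+1) = 49.9806; S(3,+2) = 58.3931; S(3,+3) = 68.2216
Terminal payoffs V(N, j) = max(S_T - K, 0):
  V(3,-3) = 0.000000; V(3,-2) = 0.000000; V(3,-1) = 0.000000; V(3,+0) = 0.000000; V(3,+1) = 0.720563; V(3,+2) = 9.133097; V(3,+3) = 18.961597
Backward induction: V(k, j) = exp(-r*dt) * [p_u * V(k+1, j+1) + p_m * V(k+1, j) + p_d * V(k+1, j-1)]
  V(2,-2) = exp(-r*dt) * [p_u*0.000000 + p_m*0.000000 + p_d*0.000000] = 0.000000
  V(2,-1) = exp(-r*dt) * [p_u*0.000000 + p_m*0.000000 + p_d*0.000000] = 0.000000
  V(2,+0) = exp(-r*dt) * [p_u*0.720563 + p_m*0.000000 + p_d*0.000000] = 0.200814
  V(2,+1) = exp(-r*dt) * [p_u*9.133097 + p_m*0.720563 + p_d*0.000000] = 3.005621
  V(2,+2) = exp(-r*dt) * [p_u*18.961597 + p_m*9.133097 + p_d*0.720563] = 11.148173
  V(1,-1) = exp(-r*dt) * [p_u*0.200814 + p_m*0.000000 + p_d*0.000000] = 0.055965
  V(1,+0) = exp(-r*dt) * [p_u*3.005621 + p_m*0.200814 + p_d*0.000000] = 0.965923
  V(1,+1) = exp(-r*dt) * [p_u*11.148173 + p_m*3.005621 + p_d*0.200814] = 5.035122
  V(0,+0) = exp(-r*dt) * [p_u*5.035122 + p_m*0.965923 + p_d*0.055965] = 2.022572


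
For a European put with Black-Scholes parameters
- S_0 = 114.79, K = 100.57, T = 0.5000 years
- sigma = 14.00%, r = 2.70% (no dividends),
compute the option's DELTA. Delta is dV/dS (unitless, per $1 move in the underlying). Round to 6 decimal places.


Answer: Delta = -0.064030

Derivation:
d1 = 1.5217985421; d2 = 1.4228035927
phi(d1) = 0.1253213633; exp(-qT) = 1.0000000000; exp(-rT) = 0.9865907163
N(-d1) = 0.0640297835
Delta = -exp(-qT) * N(-d1) = -1.0000000000 * 0.0640297835 = -0.064030


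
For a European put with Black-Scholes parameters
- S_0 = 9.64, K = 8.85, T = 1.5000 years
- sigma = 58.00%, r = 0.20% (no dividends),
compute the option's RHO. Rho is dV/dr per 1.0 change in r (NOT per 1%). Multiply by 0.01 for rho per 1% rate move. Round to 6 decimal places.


Answer: Rho = -7.824423

Derivation:
d1 = 0.4797672667; d2 = -0.2305847587
phi(d1) = 0.3555722383; exp(-qT) = 1.0000000000; exp(-rT) = 0.9970044955
N(-d2) = 0.5911812953
Rho = -K*T*exp(-rT)*N(-d2) = -8.8500 * 1.5000 * 0.9970044955 * 0.5911812953 = -7.824423


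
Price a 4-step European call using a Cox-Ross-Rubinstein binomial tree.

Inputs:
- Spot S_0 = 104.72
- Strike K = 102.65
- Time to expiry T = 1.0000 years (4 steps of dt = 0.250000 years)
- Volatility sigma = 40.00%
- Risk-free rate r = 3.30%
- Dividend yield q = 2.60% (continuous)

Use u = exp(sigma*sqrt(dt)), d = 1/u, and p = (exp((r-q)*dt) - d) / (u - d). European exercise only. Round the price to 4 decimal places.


Answer: Price = V(0,0) = 16.7431

Derivation:
dt = T/N = 0.250000
u = exp(sigma*sqrt(dt)) = 1.221403; d = 1/u = 0.818731
p = (exp((r-q)*dt) - d) / (u - d) = 0.454516
Discount per step: exp(-r*dt) = 0.991784
Stock lattice S(k, i) with i counting down-moves:
  k=0: S(0,0) = 104.7200
  k=1: S(1,0) = 127.9053; S(1,1) = 85.7375
  k=2: S(2,0) = 156.2239; S(2,1) = 104.7200; S(2,2) = 70.1959
  k=3: S(3,0) = 190.8123; S(3,1) = 127.9053; S(3,2) = 85.7375; S(3,3) = 57.4716
  k=4: S(4,0) = 233.0586; S(4,1) = 156.2239; S(4,2) = 104.7200; S(4,3) = 70.1959; S(4,4) = 47.0537
Terminal payoffs V(N, i) = max(S_T - K, 0):
  V(4,0) = 130.408646; V(4,1) = 53.573882; V(4,2) = 2.070000; V(4,3) = 0.000000; V(4,4) = 0.000000
Backward induction: V(k, i) = exp(-r*dt) * [p * V(k+1, i) + (1-p) * V(k+1, i+1)].
  V(3,0) = exp(-r*dt) * [p*130.408646 + (1-p)*53.573882] = 87.769402
  V(3,1) = exp(-r*dt) * [p*53.573882 + (1-p)*2.070000] = 25.269987
  V(3,2) = exp(-r*dt) * [p*2.070000 + (1-p)*0.000000] = 0.933118
  V(3,3) = exp(-r*dt) * [p*0.000000 + (1-p)*0.000000] = 0.000000
  V(2,0) = exp(-r*dt) * [p*87.769402 + (1-p)*25.269987] = 53.235944
  V(2,1) = exp(-r*dt) * [p*25.269987 + (1-p)*0.933118] = 11.896060
  V(2,2) = exp(-r*dt) * [p*0.933118 + (1-p)*0.000000] = 0.420632
  V(1,0) = exp(-r*dt) * [p*53.235944 + (1-p)*11.896060] = 30.433574
  V(1,1) = exp(-r*dt) * [p*11.896060 + (1-p)*0.420632] = 5.590086
  V(0,0) = exp(-r*dt) * [p*30.433574 + (1-p)*5.590086] = 16.743141


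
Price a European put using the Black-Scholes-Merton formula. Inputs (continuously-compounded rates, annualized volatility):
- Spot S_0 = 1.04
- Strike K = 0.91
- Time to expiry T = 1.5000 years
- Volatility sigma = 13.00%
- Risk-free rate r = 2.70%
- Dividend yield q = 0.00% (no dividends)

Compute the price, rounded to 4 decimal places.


d1 = (ln(S/K) + (r - q + 0.5*sigma^2) * T) / (sigma * sqrt(T)) = 1.17265486
d2 = d1 - sigma * sqrt(T) = 1.01343802
exp(-rT) = 0.96030916; exp(-qT) = 1.00000000
P = K * exp(-rT) * N(-d2) - S_0 * exp(-qT) * N(-d1)
N(-d1) = 0.12046712; N(-d2) = 0.15542549
P = 0.9100 * 0.96030916 * 0.15542549 - 1.0400 * 1.00000000 * 0.12046712 = 0.0105

Answer: Price = 0.0105


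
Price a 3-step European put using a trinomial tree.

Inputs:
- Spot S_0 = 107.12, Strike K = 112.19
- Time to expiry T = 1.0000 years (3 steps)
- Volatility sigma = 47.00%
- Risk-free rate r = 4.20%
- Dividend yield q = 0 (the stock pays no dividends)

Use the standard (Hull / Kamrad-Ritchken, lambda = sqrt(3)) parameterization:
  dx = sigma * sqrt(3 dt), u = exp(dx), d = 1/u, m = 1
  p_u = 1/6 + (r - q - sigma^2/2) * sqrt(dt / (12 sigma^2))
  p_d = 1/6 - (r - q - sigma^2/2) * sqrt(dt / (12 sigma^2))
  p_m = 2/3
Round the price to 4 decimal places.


Answer: Price = V(0,0) = 19.1811

Derivation:
dt = T/N = 0.333333; dx = sigma*sqrt(3*dt) = 0.470000
u = exp(dx) = 1.599994; d = 1/u = 0.625002
p_u = 0.142394, p_m = 0.666667, p_d = 0.190940
Discount per step: exp(-r*dt) = 0.986098
Stock lattice S(k, j) with j the centered position index:
  k=0: S(0,+0) = 107.1200
  k=1: S(1,-1) = 66.9502; S(1,+0) = 107.1200; S(1,+1) = 171.3914
  k=2: S(2,-2) = 41.8441; S(2,-1) = 66.9502; S(2,+0) = 107.1200; S(2,+1) = 171.3914; S(2,+2) = 274.2252
  k=3: S(3,-3) = 26.1526; S(3,-2) = 41.8441; S(3,-1) = 66.9502; S(3,+0) = 107.1200; S(3,+1) = 171.3914; S(3,+2) = 274.2252; S(3,+3) = 438.7587
Terminal payoffs V(N, j) = max(K - S_T, 0):
  V(3,-3) = 86.037372; V(3,-2) = 70.345946; V(3,-1) = 45.239757; V(3,+0) = 5.070000; V(3,+1) = 0.000000; V(3,+2) = 0.000000; V(3,+3) = 0.000000
Backward induction: V(k, j) = exp(-r*dt) * [p_u * V(k+1, j+1) + p_m * V(k+1, j) + p_d * V(k+1, j-1)]
  V(2,-2) = exp(-r*dt) * [p_u*45.239757 + p_m*70.345946 + p_d*86.037372] = 68.797167
  V(2,-1) = exp(-r*dt) * [p_u*5.070000 + p_m*45.239757 + p_d*70.345946] = 43.697541
  V(2,+0) = exp(-r*dt) * [p_u*0.000000 + p_m*5.070000 + p_d*45.239757] = 11.850986
  V(2,+1) = exp(-r*dt) * [p_u*0.000000 + p_m*0.000000 + p_d*5.070000] = 0.954606
  V(2,+2) = exp(-r*dt) * [p_u*0.000000 + p_m*0.000000 + p_d*0.000000] = 0.000000
  V(1,-1) = exp(-r*dt) * [p_u*11.850986 + p_m*43.697541 + p_d*68.797167] = 43.344223
  V(1,+0) = exp(-r*dt) * [p_u*0.954606 + p_m*11.850986 + p_d*43.697541] = 16.152458
  V(1,+1) = exp(-r*dt) * [p_u*0.000000 + p_m*0.954606 + p_d*11.850986] = 2.858921
  V(0,+0) = exp(-r*dt) * [p_u*2.858921 + p_m*16.152458 + p_d*43.344223] = 19.181107


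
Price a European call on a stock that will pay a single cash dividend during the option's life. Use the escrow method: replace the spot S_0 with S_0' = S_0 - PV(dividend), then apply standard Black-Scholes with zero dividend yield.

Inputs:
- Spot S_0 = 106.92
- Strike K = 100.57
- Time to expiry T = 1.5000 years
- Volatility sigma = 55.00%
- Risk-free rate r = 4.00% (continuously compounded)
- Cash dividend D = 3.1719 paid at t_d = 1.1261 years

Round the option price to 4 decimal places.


Answer: Price = 31.0133

Derivation:
PV(D) = D * exp(-r * t_d) = 3.1719 * 0.95595542 = 3.03219499
S_0' = S_0 - PV(D) = 106.9200 - 3.03219499 = 103.88780501
d1 = (ln(S_0'/K) + (r + sigma^2/2)*T) / (sigma*sqrt(T)) = 0.47406165
d2 = d1 - sigma*sqrt(T) = -0.19954803
exp(-rT) = 0.94176453
N(d1) = 0.68227203; N(d2) = 0.42091704
C = S_0' * N(d1) - K * exp(-rT) * N(d2) = 103.88780501 * 0.68227203 - 100.5700 * 0.94176453 * 0.42091704 = 31.0133


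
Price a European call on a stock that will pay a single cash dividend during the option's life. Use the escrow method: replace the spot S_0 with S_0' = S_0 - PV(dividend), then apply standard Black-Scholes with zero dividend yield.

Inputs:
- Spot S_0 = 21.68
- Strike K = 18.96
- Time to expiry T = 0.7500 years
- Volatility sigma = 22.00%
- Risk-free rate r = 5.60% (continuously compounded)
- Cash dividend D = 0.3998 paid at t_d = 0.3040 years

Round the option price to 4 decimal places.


PV(D) = D * exp(-r * t_d) = 0.3998 * 0.98312009 = 0.39305141
S_0' = S_0 - PV(D) = 21.6800 - 0.39305141 = 21.28694859
d1 = (ln(S_0'/K) + (r + sigma^2/2)*T) / (sigma*sqrt(T)) = 0.92330194
d2 = d1 - sigma*sqrt(T) = 0.73277635
exp(-rT) = 0.95886978
N(d1) = 0.82207506; N(d2) = 0.76815258
C = S_0' * N(d1) - K * exp(-rT) * N(d2) = 21.28694859 * 0.82207506 - 18.9600 * 0.95886978 * 0.76815258 = 3.5343

Answer: Price = 3.5343


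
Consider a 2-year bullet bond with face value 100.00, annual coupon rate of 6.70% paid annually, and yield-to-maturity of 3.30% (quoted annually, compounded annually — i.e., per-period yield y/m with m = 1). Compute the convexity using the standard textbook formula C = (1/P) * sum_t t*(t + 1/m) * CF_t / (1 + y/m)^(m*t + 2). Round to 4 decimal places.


Coupon per period c = face * coupon_rate / m = 6.700000
Periods per year m = 1; per-period yield y/m = 0.033000
Number of cashflows N = 2
Cashflows (t years, CF_t, discount factor 1/(1+y/m)^(m*t), PV):
  t = 1.0000: CF_t = 6.700000, DF = 0.968054, PV = 6.485963
  t = 2.0000: CF_t = 106.700000, DF = 0.937129, PV = 99.991660
Price P = sum_t PV_t = 106.477623
Convexity numerator sum_t t*(t + 1/m) * CF_t / (1+y/m)^(m*t + 2):
  t = 1.0000: term = 12.156368
  t = 2.0000: term = 562.230477
Convexity = (1/P) * sum = 574.386845 / 106.477623 = 5.394437

Answer: Convexity = 5.3944


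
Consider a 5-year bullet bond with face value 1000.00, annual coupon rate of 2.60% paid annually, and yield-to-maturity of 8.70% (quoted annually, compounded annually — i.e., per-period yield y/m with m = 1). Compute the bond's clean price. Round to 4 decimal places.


Answer: Price = 760.8728

Derivation:
Coupon per period c = face * coupon_rate / m = 26.000000
Periods per year m = 1; per-period yield y/m = 0.087000
Number of cashflows N = 5
Cashflows (t years, CF_t, discount factor 1/(1+y/m)^(m*t), PV):
  t = 1.0000: CF_t = 26.000000, DF = 0.919963, PV = 23.919043
  t = 2.0000: CF_t = 26.000000, DF = 0.846332, PV = 22.004640
  t = 3.0000: CF_t = 26.000000, DF = 0.778595, PV = 20.243459
  t = 4.0000: CF_t = 26.000000, DF = 0.716278, PV = 18.623237
  t = 5.0000: CF_t = 1026.000000, DF = 0.658950, PV = 676.082416
Price P = sum_t PV_t = 760.872794


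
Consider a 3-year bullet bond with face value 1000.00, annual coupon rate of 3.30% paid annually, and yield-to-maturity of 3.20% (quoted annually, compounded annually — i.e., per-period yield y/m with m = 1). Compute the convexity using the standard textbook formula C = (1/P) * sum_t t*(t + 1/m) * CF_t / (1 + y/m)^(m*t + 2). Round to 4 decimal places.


Answer: Convexity = 10.7939

Derivation:
Coupon per period c = face * coupon_rate / m = 33.000000
Periods per year m = 1; per-period yield y/m = 0.032000
Number of cashflows N = 3
Cashflows (t years, CF_t, discount factor 1/(1+y/m)^(m*t), PV):
  t = 1.0000: CF_t = 33.000000, DF = 0.968992, PV = 31.976744
  t = 2.0000: CF_t = 33.000000, DF = 0.938946, PV = 30.985217
  t = 3.0000: CF_t = 1033.000000, DF = 0.909831, PV = 939.855808
Price P = sum_t PV_t = 1002.817770
Convexity numerator sum_t t*(t + 1/m) * CF_t / (1+y/m)^(m*t + 2):
  t = 1.0000: term = 60.048871
  t = 2.0000: term = 174.560670
  t = 3.0000: term = 10589.685958
Convexity = (1/P) * sum = 10824.295499 / 1002.817770 = 10.793881


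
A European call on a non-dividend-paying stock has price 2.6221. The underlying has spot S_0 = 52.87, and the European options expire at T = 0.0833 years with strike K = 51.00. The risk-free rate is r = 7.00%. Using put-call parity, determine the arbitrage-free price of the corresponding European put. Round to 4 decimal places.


Put-call parity: C - P = S_0 * exp(-qT) - K * exp(-rT).
S_0 * exp(-qT) = 52.8700 * 1.00000000 = 52.87000000
K * exp(-rT) = 51.0000 * 0.99418597 = 50.70348433
P = C - S*exp(-qT) + K*exp(-rT)
P = 2.6221 - 52.87000000 + 50.70348433 = 0.4556

Answer: Put price = 0.4556


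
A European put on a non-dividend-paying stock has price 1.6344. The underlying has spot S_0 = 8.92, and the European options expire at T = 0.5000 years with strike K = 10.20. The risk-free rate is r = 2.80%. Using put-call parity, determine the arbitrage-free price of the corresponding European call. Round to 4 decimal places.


Answer: Call price = 0.4962

Derivation:
Put-call parity: C - P = S_0 * exp(-qT) - K * exp(-rT).
S_0 * exp(-qT) = 8.9200 * 1.00000000 = 8.92000000
K * exp(-rT) = 10.2000 * 0.98609754 = 10.05819495
C = P + S*exp(-qT) - K*exp(-rT)
C = 1.6344 + 8.92000000 - 10.05819495 = 0.4962


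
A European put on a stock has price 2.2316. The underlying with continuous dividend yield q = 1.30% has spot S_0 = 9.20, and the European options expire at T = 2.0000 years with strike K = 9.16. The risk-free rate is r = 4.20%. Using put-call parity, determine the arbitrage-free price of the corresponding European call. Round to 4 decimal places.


Answer: Call price = 2.7735

Derivation:
Put-call parity: C - P = S_0 * exp(-qT) - K * exp(-rT).
S_0 * exp(-qT) = 9.2000 * 0.97433509 = 8.96388282
K * exp(-rT) = 9.1600 * 0.91943126 = 8.42199031
C = P + S*exp(-qT) - K*exp(-rT)
C = 2.2316 + 8.96388282 - 8.42199031 = 2.7735


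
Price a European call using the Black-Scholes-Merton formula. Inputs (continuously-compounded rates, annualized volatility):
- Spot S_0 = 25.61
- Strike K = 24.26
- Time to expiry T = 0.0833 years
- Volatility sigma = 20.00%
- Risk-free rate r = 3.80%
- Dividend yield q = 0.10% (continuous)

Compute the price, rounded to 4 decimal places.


d1 = (ln(S/K) + (r - q + 0.5*sigma^2) * T) / (sigma * sqrt(T)) = 1.02041835
d2 = d1 - sigma * sqrt(T) = 0.96269487
exp(-rT) = 0.99683960; exp(-qT) = 0.99991670
C = S_0 * exp(-qT) * N(d1) - K * exp(-rT) * N(d2)
N(d1) = 0.84623495; N(d2) = 0.83214966
C = 25.6100 * 0.99991670 * 0.84623495 - 24.2600 * 0.99683960 * 0.83214966 = 1.5461

Answer: Price = 1.5461


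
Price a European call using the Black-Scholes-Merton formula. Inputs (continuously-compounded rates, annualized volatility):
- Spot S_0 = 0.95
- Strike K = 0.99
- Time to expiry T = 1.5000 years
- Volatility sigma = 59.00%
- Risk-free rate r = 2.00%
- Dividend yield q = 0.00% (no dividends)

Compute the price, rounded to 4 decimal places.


d1 = (ln(S/K) + (r - q + 0.5*sigma^2) * T) / (sigma * sqrt(T)) = 0.34574069
d2 = d1 - sigma * sqrt(T) = -0.37685878
exp(-rT) = 0.97044553; exp(-qT) = 1.00000000
C = S_0 * exp(-qT) * N(d1) - K * exp(-rT) * N(d2)
N(d1) = 0.63523120; N(d2) = 0.35313928
C = 0.9500 * 1.00000000 * 0.63523120 - 0.9900 * 0.97044553 * 0.35313928 = 0.2642

Answer: Price = 0.2642


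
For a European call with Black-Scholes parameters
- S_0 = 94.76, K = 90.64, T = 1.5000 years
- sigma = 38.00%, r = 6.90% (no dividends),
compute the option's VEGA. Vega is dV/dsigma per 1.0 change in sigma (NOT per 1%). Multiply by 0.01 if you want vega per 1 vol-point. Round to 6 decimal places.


d1 = 0.5506018105; d2 = 0.0851987594
phi(d1) = 0.3428302988; exp(-qT) = 1.0000000000; exp(-rT) = 0.9016760227
Vega = S * exp(-qT) * phi(d1) * sqrt(T) = 94.7600 * 1.0000000000 * 0.3428302988 * 1.2247448714 = 39.787796

Answer: Vega = 39.787796


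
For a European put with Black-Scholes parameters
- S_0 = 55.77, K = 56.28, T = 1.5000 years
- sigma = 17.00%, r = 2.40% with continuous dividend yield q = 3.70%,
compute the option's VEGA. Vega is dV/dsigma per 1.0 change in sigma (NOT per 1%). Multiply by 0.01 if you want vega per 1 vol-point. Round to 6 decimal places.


Answer: Vega = 25.763957

Derivation:
d1 = -0.0332753184; d2 = -0.2414819465
phi(d1) = 0.3987214777; exp(-qT) = 0.9460120237; exp(-rT) = 0.9646402935
Vega = S * exp(-qT) * phi(d1) * sqrt(T) = 55.7700 * 0.9460120237 * 0.3987214777 * 1.2247448714 = 25.763957


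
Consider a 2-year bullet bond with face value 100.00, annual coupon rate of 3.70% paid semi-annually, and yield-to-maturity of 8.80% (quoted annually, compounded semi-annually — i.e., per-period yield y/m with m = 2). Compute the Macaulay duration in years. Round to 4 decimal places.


Coupon per period c = face * coupon_rate / m = 1.850000
Periods per year m = 2; per-period yield y/m = 0.044000
Number of cashflows N = 4
Cashflows (t years, CF_t, discount factor 1/(1+y/m)^(m*t), PV):
  t = 0.5000: CF_t = 1.850000, DF = 0.957854, PV = 1.772031
  t = 1.0000: CF_t = 1.850000, DF = 0.917485, PV = 1.697347
  t = 1.5000: CF_t = 1.850000, DF = 0.878817, PV = 1.625812
  t = 2.0000: CF_t = 101.850000, DF = 0.841779, PV = 85.735175
Price P = sum_t PV_t = 90.830365
Macaulay numerator sum_t t * PV_t:
  t * PV_t at t = 0.5000: 0.886015
  t * PV_t at t = 1.0000: 1.697347
  t * PV_t at t = 1.5000: 2.438717
  t * PV_t at t = 2.0000: 171.470350
Macaulay duration D = (sum_t t * PV_t) / P = 176.492430 / 90.830365 = 1.943099

Answer: Macaulay duration = 1.9431 years


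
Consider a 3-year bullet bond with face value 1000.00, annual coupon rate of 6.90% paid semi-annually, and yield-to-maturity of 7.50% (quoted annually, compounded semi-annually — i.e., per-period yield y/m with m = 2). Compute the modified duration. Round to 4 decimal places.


Answer: Modified duration = 2.6588

Derivation:
Coupon per period c = face * coupon_rate / m = 34.500000
Periods per year m = 2; per-period yield y/m = 0.037500
Number of cashflows N = 6
Cashflows (t years, CF_t, discount factor 1/(1+y/m)^(m*t), PV):
  t = 0.5000: CF_t = 34.500000, DF = 0.963855, PV = 33.253012
  t = 1.0000: CF_t = 34.500000, DF = 0.929017, PV = 32.051096
  t = 1.5000: CF_t = 34.500000, DF = 0.895438, PV = 30.892623
  t = 2.0000: CF_t = 34.500000, DF = 0.863073, PV = 29.776022
  t = 2.5000: CF_t = 34.500000, DF = 0.831878, PV = 28.699780
  t = 3.0000: CF_t = 1034.500000, DF = 0.801810, PV = 829.472253
Price P = sum_t PV_t = 984.144785
First compute Macaulay numerator sum_t t * PV_t:
  t * PV_t at t = 0.5000: 16.626506
  t * PV_t at t = 1.0000: 32.051096
  t * PV_t at t = 1.5000: 46.338934
  t * PV_t at t = 2.0000: 59.552044
  t * PV_t at t = 2.5000: 71.749450
  t * PV_t at t = 3.0000: 2488.416758
Macaulay duration D = 2714.734788 / 984.144785 = 2.758471
Modified duration = D / (1 + y/m) = 2.758471 / (1 + 0.037500) = 2.658767


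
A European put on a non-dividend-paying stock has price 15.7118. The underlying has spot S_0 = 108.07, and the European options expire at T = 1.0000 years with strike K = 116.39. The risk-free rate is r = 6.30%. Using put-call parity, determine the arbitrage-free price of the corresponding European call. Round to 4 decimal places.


Put-call parity: C - P = S_0 * exp(-qT) - K * exp(-rT).
S_0 * exp(-qT) = 108.0700 * 1.00000000 = 108.07000000
K * exp(-rT) = 116.3900 * 0.93894347 = 109.28363090
C = P + S*exp(-qT) - K*exp(-rT)
C = 15.7118 + 108.07000000 - 109.28363090 = 14.4982

Answer: Call price = 14.4982


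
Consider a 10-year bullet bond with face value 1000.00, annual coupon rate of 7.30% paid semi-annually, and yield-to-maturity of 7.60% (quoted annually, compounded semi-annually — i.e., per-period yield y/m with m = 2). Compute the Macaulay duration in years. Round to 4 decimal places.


Answer: Macaulay duration = 7.2339 years

Derivation:
Coupon per period c = face * coupon_rate / m = 36.500000
Periods per year m = 2; per-period yield y/m = 0.038000
Number of cashflows N = 20
Cashflows (t years, CF_t, discount factor 1/(1+y/m)^(m*t), PV):
  t = 0.5000: CF_t = 36.500000, DF = 0.963391, PV = 35.163776
  t = 1.0000: CF_t = 36.500000, DF = 0.928122, PV = 33.876471
  t = 1.5000: CF_t = 36.500000, DF = 0.894145, PV = 32.636292
  t = 2.0000: CF_t = 36.500000, DF = 0.861411, PV = 31.441514
  t = 2.5000: CF_t = 36.500000, DF = 0.829876, PV = 30.290476
  t = 3.0000: CF_t = 36.500000, DF = 0.799495, PV = 29.181576
  t = 3.5000: CF_t = 36.500000, DF = 0.770227, PV = 28.113272
  t = 4.0000: CF_t = 36.500000, DF = 0.742030, PV = 27.084077
  t = 4.5000: CF_t = 36.500000, DF = 0.714865, PV = 26.092560
  t = 5.0000: CF_t = 36.500000, DF = 0.688694, PV = 25.137341
  t = 5.5000: CF_t = 36.500000, DF = 0.663482, PV = 24.217091
  t = 6.0000: CF_t = 36.500000, DF = 0.639193, PV = 23.330531
  t = 6.5000: CF_t = 36.500000, DF = 0.615793, PV = 22.476427
  t = 7.0000: CF_t = 36.500000, DF = 0.593249, PV = 21.653590
  t = 7.5000: CF_t = 36.500000, DF = 0.571531, PV = 20.860877
  t = 8.0000: CF_t = 36.500000, DF = 0.550608, PV = 20.097184
  t = 8.5000: CF_t = 36.500000, DF = 0.530451, PV = 19.361449
  t = 9.0000: CF_t = 36.500000, DF = 0.511031, PV = 18.652648
  t = 9.5000: CF_t = 36.500000, DF = 0.492323, PV = 17.969796
  t = 10.0000: CF_t = 1036.500000, DF = 0.474300, PV = 491.611729
Price P = sum_t PV_t = 979.248676
Macaulay numerator sum_t t * PV_t:
  t * PV_t at t = 0.5000: 17.581888
  t * PV_t at t = 1.0000: 33.876471
  t * PV_t at t = 1.5000: 48.954437
  t * PV_t at t = 2.0000: 62.883028
  t * PV_t at t = 2.5000: 75.726190
  t * PV_t at t = 3.0000: 87.544728
  t * PV_t at t = 3.5000: 98.396451
  t * PV_t at t = 4.0000: 108.336307
  t * PV_t at t = 4.5000: 117.416518
  t * PV_t at t = 5.0000: 125.686703
  t * PV_t at t = 5.5000: 133.194001
  t * PV_t at t = 6.0000: 139.983186
  t * PV_t at t = 6.5000: 146.096774
  t * PV_t at t = 7.0000: 151.575132
  t * PV_t at t = 7.5000: 156.456577
  t * PV_t at t = 8.0000: 160.777472
  t * PV_t at t = 8.5000: 164.572316
  t * PV_t at t = 9.0000: 167.873835
  t * PV_t at t = 9.5000: 170.713062
  t * PV_t at t = 10.0000: 4916.117294
Macaulay duration D = (sum_t t * PV_t) / P = 7083.762369 / 979.248676 = 7.233875
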